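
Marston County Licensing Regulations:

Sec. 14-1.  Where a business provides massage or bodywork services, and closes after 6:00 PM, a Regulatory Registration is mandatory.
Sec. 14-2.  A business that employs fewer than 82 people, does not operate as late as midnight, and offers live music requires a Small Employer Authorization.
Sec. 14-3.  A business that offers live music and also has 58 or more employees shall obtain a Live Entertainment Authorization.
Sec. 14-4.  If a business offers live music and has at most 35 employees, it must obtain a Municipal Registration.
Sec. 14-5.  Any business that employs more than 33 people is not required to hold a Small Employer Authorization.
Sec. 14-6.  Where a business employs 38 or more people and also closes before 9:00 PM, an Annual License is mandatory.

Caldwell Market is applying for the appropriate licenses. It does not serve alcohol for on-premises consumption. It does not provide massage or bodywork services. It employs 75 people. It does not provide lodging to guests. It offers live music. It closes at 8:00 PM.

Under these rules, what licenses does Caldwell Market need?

Sec. 14-1. does not provide massage or bodywork services; closes 8:00 PM, after 6:00 PM → Regulatory Registration not required.
Sec. 14-2. employees 75 < 82; closes 8:00 PM, at/before midnight; offers live music → Small Employer Authorization required.
Sec. 14-3. offers live music; employees 75 ≥ 58 → Live Entertainment Authorization required.
Sec. 14-4. offers live music; employees 75 > 35 → Municipal Registration not required.
Sec. 14-5. employees 75 > 33 → exempt from Small Employer Authorization.
Sec. 14-6. employees 75 ≥ 38; closes 8:00 PM, at/before 9:00 PM → Annual License required.

Annual License, Live Entertainment Authorization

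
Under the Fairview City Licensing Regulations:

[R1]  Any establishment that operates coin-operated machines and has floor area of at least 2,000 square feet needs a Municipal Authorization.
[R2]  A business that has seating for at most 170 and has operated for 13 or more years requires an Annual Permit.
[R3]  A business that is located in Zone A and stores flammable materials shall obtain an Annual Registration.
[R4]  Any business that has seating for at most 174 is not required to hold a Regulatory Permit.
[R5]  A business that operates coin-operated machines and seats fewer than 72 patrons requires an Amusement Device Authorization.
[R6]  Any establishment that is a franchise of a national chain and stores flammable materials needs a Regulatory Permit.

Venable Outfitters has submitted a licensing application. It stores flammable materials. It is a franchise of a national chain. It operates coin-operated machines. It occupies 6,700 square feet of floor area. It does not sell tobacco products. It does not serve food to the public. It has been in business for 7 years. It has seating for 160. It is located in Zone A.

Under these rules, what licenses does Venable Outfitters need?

Annual Registration, Municipal Authorization

[R1] operates coin-operated machines; floor area 6,700 square feet ≥ 2,000 square feet → Municipal Authorization required.
[R2] seating 160 ≤ 170; years in business 7 < 13 → Annual Permit not required.
[R3] is located in Zone A; stores flammable materials → Annual Registration required.
[R4] seating 160 ≤ 174 → exempt from Regulatory Permit.
[R5] operates coin-operated machines; seating 160 ≥ 72 → Amusement Device Authorization not required.
[R6] is a franchise of a national chain; stores flammable materials → Regulatory Permit required.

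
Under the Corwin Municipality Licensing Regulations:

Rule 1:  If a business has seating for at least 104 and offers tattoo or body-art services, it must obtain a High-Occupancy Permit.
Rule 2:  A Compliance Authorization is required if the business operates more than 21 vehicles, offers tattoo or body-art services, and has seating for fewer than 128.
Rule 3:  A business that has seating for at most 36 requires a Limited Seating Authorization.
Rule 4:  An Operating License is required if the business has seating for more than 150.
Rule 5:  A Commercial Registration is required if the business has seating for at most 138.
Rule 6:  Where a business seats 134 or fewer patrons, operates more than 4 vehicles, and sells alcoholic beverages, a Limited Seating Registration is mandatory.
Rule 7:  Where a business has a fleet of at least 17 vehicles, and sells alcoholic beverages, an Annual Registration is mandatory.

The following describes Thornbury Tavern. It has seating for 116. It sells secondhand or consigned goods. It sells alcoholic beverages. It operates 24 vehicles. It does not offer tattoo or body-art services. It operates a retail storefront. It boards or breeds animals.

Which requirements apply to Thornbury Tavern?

Annual Registration, Commercial Registration, Limited Seating Registration

Rule 1: seating 116 ≥ 104; does not offer tattoo or body-art services → High-Occupancy Permit not required.
Rule 2: vehicles 24 > 21; does not offer tattoo or body-art services; seating 116 < 128 → Compliance Authorization not required.
Rule 3: seating 116 > 36 → Limited Seating Authorization not required.
Rule 4: seating 116 ≤ 150 → Operating License not required.
Rule 5: seating 116 ≤ 138 → Commercial Registration required.
Rule 6: seating 116 ≤ 134; vehicles 24 > 4; sells alcoholic beverages → Limited Seating Registration required.
Rule 7: vehicles 24 ≥ 17; sells alcoholic beverages → Annual Registration required.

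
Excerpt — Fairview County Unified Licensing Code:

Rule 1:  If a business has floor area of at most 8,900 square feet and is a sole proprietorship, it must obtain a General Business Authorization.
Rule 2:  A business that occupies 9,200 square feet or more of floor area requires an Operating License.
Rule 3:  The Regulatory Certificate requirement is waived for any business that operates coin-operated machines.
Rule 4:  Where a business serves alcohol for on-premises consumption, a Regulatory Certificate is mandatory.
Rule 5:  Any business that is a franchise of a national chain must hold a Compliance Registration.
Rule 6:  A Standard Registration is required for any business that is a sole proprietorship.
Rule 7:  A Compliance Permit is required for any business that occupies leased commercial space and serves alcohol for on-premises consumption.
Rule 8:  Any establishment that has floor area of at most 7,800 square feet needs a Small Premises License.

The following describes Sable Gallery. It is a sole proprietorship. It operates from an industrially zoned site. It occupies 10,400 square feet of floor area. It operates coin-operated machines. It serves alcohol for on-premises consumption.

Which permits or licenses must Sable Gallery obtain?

Rule 1: floor area 10,400 square feet > 8,900 square feet; is a sole proprietorship → General Business Authorization not required.
Rule 2: floor area 10,400 square feet ≥ 9,200 square feet → Operating License required.
Rule 3: operates coin-operated machines → exempt from Regulatory Certificate.
Rule 4: serves alcohol for on-premises consumption → Regulatory Certificate required.
Rule 5: is a sole proprietorship (not: is a franchise of a national chain) → Compliance Registration not required.
Rule 6: is a sole proprietorship → Standard Registration required.
Rule 7: operates from an industrially zoned site (not: occupies leased commercial space); serves alcohol for on-premises consumption → Compliance Permit not required.
Rule 8: floor area 10,400 square feet > 7,800 square feet → Small Premises License not required.

Operating License, Standard Registration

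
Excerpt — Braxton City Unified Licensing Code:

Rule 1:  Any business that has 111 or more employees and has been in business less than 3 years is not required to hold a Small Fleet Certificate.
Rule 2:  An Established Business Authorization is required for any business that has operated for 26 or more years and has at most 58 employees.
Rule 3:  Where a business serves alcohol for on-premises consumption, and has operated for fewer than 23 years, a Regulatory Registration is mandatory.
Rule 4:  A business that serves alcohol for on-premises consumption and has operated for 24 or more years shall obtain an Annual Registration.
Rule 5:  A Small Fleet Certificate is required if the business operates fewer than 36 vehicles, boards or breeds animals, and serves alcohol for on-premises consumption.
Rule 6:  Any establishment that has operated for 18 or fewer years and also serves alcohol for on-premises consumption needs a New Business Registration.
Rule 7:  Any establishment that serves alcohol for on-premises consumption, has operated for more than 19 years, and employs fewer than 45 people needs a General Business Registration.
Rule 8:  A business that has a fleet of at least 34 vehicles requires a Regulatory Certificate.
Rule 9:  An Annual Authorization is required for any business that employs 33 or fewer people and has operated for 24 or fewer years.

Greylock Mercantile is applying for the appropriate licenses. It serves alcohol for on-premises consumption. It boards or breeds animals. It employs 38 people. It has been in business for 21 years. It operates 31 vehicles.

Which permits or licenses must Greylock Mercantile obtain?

Rule 1: employees 38 < 111; years in business 21 ≥ 3 → Small Fleet Certificate exemption does not apply.
Rule 2: years in business 21 < 26; employees 38 ≤ 58 → Established Business Authorization not required.
Rule 3: serves alcohol for on-premises consumption; years in business 21 < 23 → Regulatory Registration required.
Rule 4: serves alcohol for on-premises consumption; years in business 21 < 24 → Annual Registration not required.
Rule 5: vehicles 31 < 36; boards or breeds animals; serves alcohol for on-premises consumption → Small Fleet Certificate required.
Rule 6: years in business 21 > 18; serves alcohol for on-premises consumption → New Business Registration not required.
Rule 7: serves alcohol for on-premises consumption; years in business 21 > 19; employees 38 < 45 → General Business Registration required.
Rule 8: vehicles 31 < 34 → Regulatory Certificate not required.
Rule 9: employees 38 > 33; years in business 21 ≤ 24 → Annual Authorization not required.

General Business Registration, Regulatory Registration, Small Fleet Certificate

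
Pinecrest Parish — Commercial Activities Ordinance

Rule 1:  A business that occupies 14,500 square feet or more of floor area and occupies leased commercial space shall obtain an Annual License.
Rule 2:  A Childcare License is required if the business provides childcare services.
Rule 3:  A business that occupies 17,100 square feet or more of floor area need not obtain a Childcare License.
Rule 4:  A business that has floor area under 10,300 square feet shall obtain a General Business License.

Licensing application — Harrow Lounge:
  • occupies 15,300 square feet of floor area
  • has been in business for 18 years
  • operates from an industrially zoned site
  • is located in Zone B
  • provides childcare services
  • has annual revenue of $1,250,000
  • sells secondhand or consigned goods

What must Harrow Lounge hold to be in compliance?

Childcare License

Rule 1: floor area 15,300 square feet ≥ 14,500 square feet; operates from an industrially zoned site (not: occupies leased commercial space) → Annual License not required.
Rule 2: provides childcare services → Childcare License required.
Rule 3: floor area 15,300 square feet < 17,100 square feet → Childcare License exemption does not apply.
Rule 4: floor area 15,300 square feet ≥ 10,300 square feet → General Business License not required.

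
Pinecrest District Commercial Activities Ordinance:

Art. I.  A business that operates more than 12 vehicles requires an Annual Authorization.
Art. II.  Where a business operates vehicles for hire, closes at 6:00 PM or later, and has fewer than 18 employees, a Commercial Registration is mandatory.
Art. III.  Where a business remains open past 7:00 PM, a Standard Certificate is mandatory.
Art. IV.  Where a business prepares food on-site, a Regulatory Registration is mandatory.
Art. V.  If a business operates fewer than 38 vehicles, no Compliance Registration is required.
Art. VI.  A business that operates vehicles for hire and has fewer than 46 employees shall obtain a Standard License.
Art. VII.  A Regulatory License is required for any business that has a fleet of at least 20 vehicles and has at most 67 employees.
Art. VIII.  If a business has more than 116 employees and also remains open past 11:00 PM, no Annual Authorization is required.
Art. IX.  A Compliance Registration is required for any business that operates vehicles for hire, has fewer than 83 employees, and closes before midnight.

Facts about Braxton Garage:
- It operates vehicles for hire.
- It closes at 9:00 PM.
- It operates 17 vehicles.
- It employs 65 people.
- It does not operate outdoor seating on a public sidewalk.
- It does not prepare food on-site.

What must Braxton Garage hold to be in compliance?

Annual Authorization, Standard Certificate

Art. I. vehicles 17 > 12 → Annual Authorization required.
Art. II. operates vehicles for hire; closes 9:00 PM, after 6:00 PM; employees 65 ≥ 18 → Commercial Registration not required.
Art. III. closes 9:00 PM, after 7:00 PM → Standard Certificate required.
Art. IV. does not prepare food on-site → Regulatory Registration not required.
Art. V. vehicles 17 < 38 → exempt from Compliance Registration.
Art. VI. operates vehicles for hire; employees 65 ≥ 46 → Standard License not required.
Art. VII. vehicles 17 < 20; employees 65 ≤ 67 → Regulatory License not required.
Art. VIII. employees 65 ≤ 116; closes 9:00 PM, at/before 11:00 PM → Annual Authorization exemption does not apply.
Art. IX. operates vehicles for hire; employees 65 < 83; closes 9:00 PM, at/before midnight → Compliance Registration required.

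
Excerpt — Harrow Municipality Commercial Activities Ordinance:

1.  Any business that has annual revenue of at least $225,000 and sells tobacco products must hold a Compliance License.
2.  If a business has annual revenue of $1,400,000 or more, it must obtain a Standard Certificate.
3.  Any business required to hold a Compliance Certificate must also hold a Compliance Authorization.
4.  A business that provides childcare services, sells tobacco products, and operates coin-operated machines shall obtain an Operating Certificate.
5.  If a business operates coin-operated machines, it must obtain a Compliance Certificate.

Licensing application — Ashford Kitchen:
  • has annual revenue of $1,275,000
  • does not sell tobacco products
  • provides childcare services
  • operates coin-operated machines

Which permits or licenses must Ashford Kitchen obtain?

Compliance Authorization, Compliance Certificate

1. revenue $1,275,000 ≥ $225,000; does not sell tobacco products → Compliance License not required.
2. revenue $1,275,000 < $1,400,000 → Standard Certificate not required.
3. Compliance Certificate is required → Compliance Authorization also required.
4. provides childcare services; does not sell tobacco products; operates coin-operated machines → Operating Certificate not required.
5. operates coin-operated machines → Compliance Certificate required.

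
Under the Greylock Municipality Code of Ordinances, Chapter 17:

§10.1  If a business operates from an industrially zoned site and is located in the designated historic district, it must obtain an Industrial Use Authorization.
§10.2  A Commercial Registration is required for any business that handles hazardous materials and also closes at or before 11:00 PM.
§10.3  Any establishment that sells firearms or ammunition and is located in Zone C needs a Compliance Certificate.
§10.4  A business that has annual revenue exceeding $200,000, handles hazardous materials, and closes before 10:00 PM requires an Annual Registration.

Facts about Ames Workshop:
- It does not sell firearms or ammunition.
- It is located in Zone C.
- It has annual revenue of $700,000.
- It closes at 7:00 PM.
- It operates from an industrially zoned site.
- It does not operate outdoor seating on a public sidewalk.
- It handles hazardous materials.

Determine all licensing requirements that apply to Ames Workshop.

Annual Registration, Commercial Registration

§10.1 operates from an industrially zoned site; is located in Zone C (not: is located in the designated historic district) → Industrial Use Authorization not required.
§10.2 handles hazardous materials; closes 7:00 PM, at/before 11:00 PM → Commercial Registration required.
§10.3 does not sell firearms or ammunition; is located in Zone C → Compliance Certificate not required.
§10.4 revenue $700,000 > $200,000; handles hazardous materials; closes 7:00 PM, at/before 10:00 PM → Annual Registration required.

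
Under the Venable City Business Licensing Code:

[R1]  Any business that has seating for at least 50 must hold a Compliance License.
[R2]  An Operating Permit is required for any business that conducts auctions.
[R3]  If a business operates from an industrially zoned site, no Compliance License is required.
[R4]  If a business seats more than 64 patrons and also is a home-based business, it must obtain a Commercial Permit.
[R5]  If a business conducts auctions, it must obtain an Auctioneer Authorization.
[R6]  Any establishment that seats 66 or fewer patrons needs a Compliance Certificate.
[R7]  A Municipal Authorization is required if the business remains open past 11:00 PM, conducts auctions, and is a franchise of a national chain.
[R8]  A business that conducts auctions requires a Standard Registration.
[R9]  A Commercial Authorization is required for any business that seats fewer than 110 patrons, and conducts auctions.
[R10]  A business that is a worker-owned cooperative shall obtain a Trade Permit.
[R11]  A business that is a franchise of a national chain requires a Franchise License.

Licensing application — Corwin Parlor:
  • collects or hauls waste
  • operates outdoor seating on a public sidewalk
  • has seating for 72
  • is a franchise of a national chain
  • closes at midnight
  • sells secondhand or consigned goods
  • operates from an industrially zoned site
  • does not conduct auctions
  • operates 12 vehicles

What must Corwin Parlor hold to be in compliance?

[R1] seating 72 ≥ 50 → Compliance License required.
[R2] does not conduct auctions → Operating Permit not required.
[R3] operates from an industrially zoned site → exempt from Compliance License.
[R4] seating 72 > 64; operates from an industrially zoned site (not: is a home-based business) → Commercial Permit not required.
[R5] does not conduct auctions → Auctioneer Authorization not required.
[R6] seating 72 > 66 → Compliance Certificate not required.
[R7] closes midnight, after 11:00 PM; does not conduct auctions; is a franchise of a national chain → Municipal Authorization not required.
[R8] does not conduct auctions → Standard Registration not required.
[R9] seating 72 < 110; does not conduct auctions → Commercial Authorization not required.
[R10] is a franchise of a national chain (not: is a worker-owned cooperative) → Trade Permit not required.
[R11] is a franchise of a national chain → Franchise License required.

Franchise License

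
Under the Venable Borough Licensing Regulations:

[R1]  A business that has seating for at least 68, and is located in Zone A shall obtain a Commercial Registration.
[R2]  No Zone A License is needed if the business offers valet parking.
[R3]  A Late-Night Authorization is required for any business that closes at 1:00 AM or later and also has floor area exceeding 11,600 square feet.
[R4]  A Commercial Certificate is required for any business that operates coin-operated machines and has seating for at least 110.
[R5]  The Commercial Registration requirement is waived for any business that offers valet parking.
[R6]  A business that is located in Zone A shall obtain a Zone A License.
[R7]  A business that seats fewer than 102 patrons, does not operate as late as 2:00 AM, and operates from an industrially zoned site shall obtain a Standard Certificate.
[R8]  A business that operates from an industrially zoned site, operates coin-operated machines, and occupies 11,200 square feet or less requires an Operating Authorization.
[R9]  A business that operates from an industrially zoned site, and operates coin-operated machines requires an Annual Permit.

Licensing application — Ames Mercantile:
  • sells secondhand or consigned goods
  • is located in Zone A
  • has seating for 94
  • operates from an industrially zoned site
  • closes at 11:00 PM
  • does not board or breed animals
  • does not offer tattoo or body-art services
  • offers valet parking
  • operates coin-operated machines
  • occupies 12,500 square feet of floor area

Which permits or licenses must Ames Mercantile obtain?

Annual Permit, Standard Certificate

[R1] seating 94 ≥ 68; is located in Zone A → Commercial Registration required.
[R2] offers valet parking → exempt from Zone A License.
[R3] closes 11:00 PM, at/before 1:00 AM; floor area 12,500 square feet > 11,600 square feet → Late-Night Authorization not required.
[R4] operates coin-operated machines; seating 94 < 110 → Commercial Certificate not required.
[R5] offers valet parking → exempt from Commercial Registration.
[R6] is located in Zone A → Zone A License required.
[R7] seating 94 < 102; closes 11:00 PM, at/before 2:00 AM; operates from an industrially zoned site → Standard Certificate required.
[R8] operates from an industrially zoned site; operates coin-operated machines; floor area 12,500 square feet > 11,200 square feet → Operating Authorization not required.
[R9] operates from an industrially zoned site; operates coin-operated machines → Annual Permit required.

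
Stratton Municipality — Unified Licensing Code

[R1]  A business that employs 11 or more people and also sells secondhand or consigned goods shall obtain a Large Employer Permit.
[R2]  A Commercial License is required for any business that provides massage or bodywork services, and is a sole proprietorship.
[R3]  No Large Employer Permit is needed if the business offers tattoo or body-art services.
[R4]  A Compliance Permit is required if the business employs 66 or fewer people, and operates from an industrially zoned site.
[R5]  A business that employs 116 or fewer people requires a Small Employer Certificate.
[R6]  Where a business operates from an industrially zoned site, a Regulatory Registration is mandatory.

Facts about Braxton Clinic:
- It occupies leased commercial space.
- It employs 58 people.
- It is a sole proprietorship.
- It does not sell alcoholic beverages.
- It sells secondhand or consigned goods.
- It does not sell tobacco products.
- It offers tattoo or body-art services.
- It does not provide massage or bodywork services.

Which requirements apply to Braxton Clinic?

[R1] employees 58 ≥ 11; sells secondhand or consigned goods → Large Employer Permit required.
[R2] does not provide massage or bodywork services; is a sole proprietorship → Commercial License not required.
[R3] offers tattoo or body-art services → exempt from Large Employer Permit.
[R4] employees 58 ≤ 66; occupies leased commercial space (not: operates from an industrially zoned site) → Compliance Permit not required.
[R5] employees 58 ≤ 116 → Small Employer Certificate required.
[R6] occupies leased commercial space (not: operates from an industrially zoned site) → Regulatory Registration not required.

Small Employer Certificate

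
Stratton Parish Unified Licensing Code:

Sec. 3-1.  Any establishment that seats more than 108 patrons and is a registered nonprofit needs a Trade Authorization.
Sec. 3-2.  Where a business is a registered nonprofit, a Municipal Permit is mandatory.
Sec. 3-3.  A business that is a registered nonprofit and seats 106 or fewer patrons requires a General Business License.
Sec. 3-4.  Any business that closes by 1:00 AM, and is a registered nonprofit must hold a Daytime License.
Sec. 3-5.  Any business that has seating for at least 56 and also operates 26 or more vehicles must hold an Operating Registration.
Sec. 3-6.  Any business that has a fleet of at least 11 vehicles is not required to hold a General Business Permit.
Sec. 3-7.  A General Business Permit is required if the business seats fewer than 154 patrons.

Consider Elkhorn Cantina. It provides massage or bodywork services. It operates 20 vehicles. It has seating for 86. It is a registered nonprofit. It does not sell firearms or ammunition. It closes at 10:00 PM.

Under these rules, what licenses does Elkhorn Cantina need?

Daytime License, General Business License, Municipal Permit

Sec. 3-1. seating 86 ≤ 108; is a registered nonprofit → Trade Authorization not required.
Sec. 3-2. is a registered nonprofit → Municipal Permit required.
Sec. 3-3. is a registered nonprofit; seating 86 ≤ 106 → General Business License required.
Sec. 3-4. closes 10:00 PM, at/before 1:00 AM; is a registered nonprofit → Daytime License required.
Sec. 3-5. seating 86 ≥ 56; vehicles 20 < 26 → Operating Registration not required.
Sec. 3-6. vehicles 20 ≥ 11 → exempt from General Business Permit.
Sec. 3-7. seating 86 < 154 → General Business Permit required.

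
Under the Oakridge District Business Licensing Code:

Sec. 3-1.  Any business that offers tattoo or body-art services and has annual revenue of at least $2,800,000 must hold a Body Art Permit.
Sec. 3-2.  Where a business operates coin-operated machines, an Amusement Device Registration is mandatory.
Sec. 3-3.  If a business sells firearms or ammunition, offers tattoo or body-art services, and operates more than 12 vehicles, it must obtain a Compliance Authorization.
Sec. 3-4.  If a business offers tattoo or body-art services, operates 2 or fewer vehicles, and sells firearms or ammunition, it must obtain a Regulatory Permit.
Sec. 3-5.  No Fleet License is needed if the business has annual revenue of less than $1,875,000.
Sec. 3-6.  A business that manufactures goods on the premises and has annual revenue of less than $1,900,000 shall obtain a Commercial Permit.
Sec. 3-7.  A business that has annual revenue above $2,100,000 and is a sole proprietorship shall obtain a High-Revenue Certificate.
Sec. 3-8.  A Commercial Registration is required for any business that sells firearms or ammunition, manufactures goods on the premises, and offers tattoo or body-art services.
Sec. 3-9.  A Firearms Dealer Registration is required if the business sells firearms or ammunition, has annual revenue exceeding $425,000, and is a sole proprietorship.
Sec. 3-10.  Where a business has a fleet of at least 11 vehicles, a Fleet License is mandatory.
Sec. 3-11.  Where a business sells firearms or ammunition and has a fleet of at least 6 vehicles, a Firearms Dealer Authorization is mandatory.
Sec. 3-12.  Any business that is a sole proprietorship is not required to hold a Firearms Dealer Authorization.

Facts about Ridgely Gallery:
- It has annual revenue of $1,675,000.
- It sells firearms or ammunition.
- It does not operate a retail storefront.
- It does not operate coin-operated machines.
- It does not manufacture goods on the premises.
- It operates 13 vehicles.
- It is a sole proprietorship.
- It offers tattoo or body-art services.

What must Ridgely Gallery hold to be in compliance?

Sec. 3-1. offers tattoo or body-art services; revenue $1,675,000 < $2,800,000 → Body Art Permit not required.
Sec. 3-2. does not operate coin-operated machines → Amusement Device Registration not required.
Sec. 3-3. sells firearms or ammunition; offers tattoo or body-art services; vehicles 13 > 12 → Compliance Authorization required.
Sec. 3-4. offers tattoo or body-art services; vehicles 13 > 2; sells firearms or ammunition → Regulatory Permit not required.
Sec. 3-5. revenue $1,675,000 < $1,875,000 → exempt from Fleet License.
Sec. 3-6. does not manufacture goods on the premises; revenue $1,675,000 < $1,900,000 → Commercial Permit not required.
Sec. 3-7. revenue $1,675,000 ≤ $2,100,000; is a sole proprietorship → High-Revenue Certificate not required.
Sec. 3-8. sells firearms or ammunition; does not manufacture goods on the premises; offers tattoo or body-art services → Commercial Registration not required.
Sec. 3-9. sells firearms or ammunition; revenue $1,675,000 > $425,000; is a sole proprietorship → Firearms Dealer Registration required.
Sec. 3-10. vehicles 13 ≥ 11 → Fleet License required.
Sec. 3-11. sells firearms or ammunition; vehicles 13 ≥ 6 → Firearms Dealer Authorization required.
Sec. 3-12. is a sole proprietorship → exempt from Firearms Dealer Authorization.

Compliance Authorization, Firearms Dealer Registration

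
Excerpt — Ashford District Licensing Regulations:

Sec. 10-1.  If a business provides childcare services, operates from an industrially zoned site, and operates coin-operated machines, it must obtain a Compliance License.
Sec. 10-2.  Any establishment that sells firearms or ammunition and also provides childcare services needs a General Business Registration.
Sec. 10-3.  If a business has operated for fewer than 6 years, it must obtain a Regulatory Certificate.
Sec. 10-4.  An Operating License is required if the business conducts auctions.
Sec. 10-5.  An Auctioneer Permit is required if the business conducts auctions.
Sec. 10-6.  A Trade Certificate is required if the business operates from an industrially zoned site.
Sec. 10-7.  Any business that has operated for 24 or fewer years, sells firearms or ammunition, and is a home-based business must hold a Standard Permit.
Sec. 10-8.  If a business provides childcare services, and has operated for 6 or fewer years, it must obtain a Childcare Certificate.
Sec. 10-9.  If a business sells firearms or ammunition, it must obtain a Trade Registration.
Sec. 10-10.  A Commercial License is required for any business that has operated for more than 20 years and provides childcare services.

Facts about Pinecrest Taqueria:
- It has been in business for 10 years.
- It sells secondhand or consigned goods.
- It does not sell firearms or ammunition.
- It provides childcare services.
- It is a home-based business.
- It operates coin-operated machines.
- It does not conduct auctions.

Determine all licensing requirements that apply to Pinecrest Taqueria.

None

Sec. 10-1. provides childcare services; is a home-based business (not: operates from an industrially zoned site); operates coin-operated machines → Compliance License not required.
Sec. 10-2. does not sell firearms or ammunition; provides childcare services → General Business Registration not required.
Sec. 10-3. years in business 10 ≥ 6 → Regulatory Certificate not required.
Sec. 10-4. does not conduct auctions → Operating License not required.
Sec. 10-5. does not conduct auctions → Auctioneer Permit not required.
Sec. 10-6. is a home-based business (not: operates from an industrially zoned site) → Trade Certificate not required.
Sec. 10-7. years in business 10 ≤ 24; does not sell firearms or ammunition; is a home-based business → Standard Permit not required.
Sec. 10-8. provides childcare services; years in business 10 > 6 → Childcare Certificate not required.
Sec. 10-9. does not sell firearms or ammunition → Trade Registration not required.
Sec. 10-10. years in business 10 ≤ 20; provides childcare services → Commercial License not required.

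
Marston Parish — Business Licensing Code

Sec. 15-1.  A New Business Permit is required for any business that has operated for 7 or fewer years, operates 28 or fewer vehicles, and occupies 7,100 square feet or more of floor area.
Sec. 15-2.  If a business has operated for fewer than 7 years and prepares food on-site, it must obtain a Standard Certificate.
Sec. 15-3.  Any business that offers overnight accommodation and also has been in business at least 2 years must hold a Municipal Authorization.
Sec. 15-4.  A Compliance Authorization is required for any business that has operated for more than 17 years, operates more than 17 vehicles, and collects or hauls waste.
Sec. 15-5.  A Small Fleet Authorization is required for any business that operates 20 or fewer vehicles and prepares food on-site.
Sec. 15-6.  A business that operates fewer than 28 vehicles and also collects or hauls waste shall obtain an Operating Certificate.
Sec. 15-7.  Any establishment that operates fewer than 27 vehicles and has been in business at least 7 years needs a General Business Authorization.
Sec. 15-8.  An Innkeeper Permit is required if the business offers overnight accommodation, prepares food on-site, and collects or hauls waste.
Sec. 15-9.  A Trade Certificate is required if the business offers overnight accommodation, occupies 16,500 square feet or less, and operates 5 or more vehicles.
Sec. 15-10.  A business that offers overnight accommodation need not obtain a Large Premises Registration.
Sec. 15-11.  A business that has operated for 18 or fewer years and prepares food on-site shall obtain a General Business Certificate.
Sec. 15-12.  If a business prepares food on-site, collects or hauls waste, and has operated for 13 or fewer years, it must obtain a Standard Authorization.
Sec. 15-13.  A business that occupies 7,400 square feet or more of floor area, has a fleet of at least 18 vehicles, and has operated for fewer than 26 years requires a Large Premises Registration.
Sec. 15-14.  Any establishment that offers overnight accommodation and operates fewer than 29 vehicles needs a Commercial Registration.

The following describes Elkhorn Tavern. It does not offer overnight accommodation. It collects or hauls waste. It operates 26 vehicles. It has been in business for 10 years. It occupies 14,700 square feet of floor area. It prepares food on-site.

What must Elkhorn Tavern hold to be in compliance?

General Business Authorization, General Business Certificate, Large Premises Registration, Operating Certificate, Standard Authorization

Sec. 15-1. years in business 10 > 7; vehicles 26 ≤ 28; floor area 14,700 square feet ≥ 7,100 square feet → New Business Permit not required.
Sec. 15-2. years in business 10 ≥ 7; prepares food on-site → Standard Certificate not required.
Sec. 15-3. does not offer overnight accommodation; years in business 10 ≥ 2 → Municipal Authorization not required.
Sec. 15-4. years in business 10 ≤ 17; vehicles 26 > 17; collects or hauls waste → Compliance Authorization not required.
Sec. 15-5. vehicles 26 > 20; prepares food on-site → Small Fleet Authorization not required.
Sec. 15-6. vehicles 26 < 28; collects or hauls waste → Operating Certificate required.
Sec. 15-7. vehicles 26 < 27; years in business 10 ≥ 7 → General Business Authorization required.
Sec. 15-8. does not offer overnight accommodation; prepares food on-site; collects or hauls waste → Innkeeper Permit not required.
Sec. 15-9. does not offer overnight accommodation; floor area 14,700 square feet ≤ 16,500 square feet; vehicles 26 ≥ 5 → Trade Certificate not required.
Sec. 15-10. does not offer overnight accommodation → Large Premises Registration exemption does not apply.
Sec. 15-11. years in business 10 ≤ 18; prepares food on-site → General Business Certificate required.
Sec. 15-12. prepares food on-site; collects or hauls waste; years in business 10 ≤ 13 → Standard Authorization required.
Sec. 15-13. floor area 14,700 square feet ≥ 7,400 square feet; vehicles 26 ≥ 18; years in business 10 < 26 → Large Premises Registration required.
Sec. 15-14. does not offer overnight accommodation; vehicles 26 < 29 → Commercial Registration not required.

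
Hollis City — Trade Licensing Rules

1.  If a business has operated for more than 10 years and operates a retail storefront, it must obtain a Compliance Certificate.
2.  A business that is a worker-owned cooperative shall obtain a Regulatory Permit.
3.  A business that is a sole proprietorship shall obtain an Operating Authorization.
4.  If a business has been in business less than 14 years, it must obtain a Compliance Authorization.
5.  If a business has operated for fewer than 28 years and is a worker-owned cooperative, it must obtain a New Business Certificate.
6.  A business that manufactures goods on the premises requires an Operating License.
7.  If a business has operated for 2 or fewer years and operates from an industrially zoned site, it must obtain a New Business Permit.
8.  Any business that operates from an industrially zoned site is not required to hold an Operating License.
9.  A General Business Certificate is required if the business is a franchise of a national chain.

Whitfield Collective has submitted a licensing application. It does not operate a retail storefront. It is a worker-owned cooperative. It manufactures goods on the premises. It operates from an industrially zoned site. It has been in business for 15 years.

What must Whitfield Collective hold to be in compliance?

New Business Certificate, Regulatory Permit

1. years in business 15 > 10; does not operate a retail storefront → Compliance Certificate not required.
2. is a worker-owned cooperative → Regulatory Permit required.
3. is a worker-owned cooperative (not: is a sole proprietorship) → Operating Authorization not required.
4. years in business 15 ≥ 14 → Compliance Authorization not required.
5. years in business 15 < 28; is a worker-owned cooperative → New Business Certificate required.
6. manufactures goods on the premises → Operating License required.
7. years in business 15 > 2; operates from an industrially zoned site → New Business Permit not required.
8. operates from an industrially zoned site → exempt from Operating License.
9. is a worker-owned cooperative (not: is a franchise of a national chain) → General Business Certificate not required.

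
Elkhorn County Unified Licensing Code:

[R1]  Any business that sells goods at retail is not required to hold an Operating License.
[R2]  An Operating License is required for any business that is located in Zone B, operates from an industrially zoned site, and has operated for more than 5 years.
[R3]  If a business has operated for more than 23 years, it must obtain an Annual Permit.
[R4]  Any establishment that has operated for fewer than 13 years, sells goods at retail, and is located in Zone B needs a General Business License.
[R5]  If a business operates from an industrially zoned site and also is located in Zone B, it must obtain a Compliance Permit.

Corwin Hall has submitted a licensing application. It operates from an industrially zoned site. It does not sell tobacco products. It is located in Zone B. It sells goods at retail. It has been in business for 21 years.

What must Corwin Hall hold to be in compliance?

Compliance Permit

[R1] sells goods at retail → exempt from Operating License.
[R2] is located in Zone B; operates from an industrially zoned site; years in business 21 > 5 → Operating License required.
[R3] years in business 21 ≤ 23 → Annual Permit not required.
[R4] years in business 21 ≥ 13; sells goods at retail; is located in Zone B → General Business License not required.
[R5] operates from an industrially zoned site; is located in Zone B → Compliance Permit required.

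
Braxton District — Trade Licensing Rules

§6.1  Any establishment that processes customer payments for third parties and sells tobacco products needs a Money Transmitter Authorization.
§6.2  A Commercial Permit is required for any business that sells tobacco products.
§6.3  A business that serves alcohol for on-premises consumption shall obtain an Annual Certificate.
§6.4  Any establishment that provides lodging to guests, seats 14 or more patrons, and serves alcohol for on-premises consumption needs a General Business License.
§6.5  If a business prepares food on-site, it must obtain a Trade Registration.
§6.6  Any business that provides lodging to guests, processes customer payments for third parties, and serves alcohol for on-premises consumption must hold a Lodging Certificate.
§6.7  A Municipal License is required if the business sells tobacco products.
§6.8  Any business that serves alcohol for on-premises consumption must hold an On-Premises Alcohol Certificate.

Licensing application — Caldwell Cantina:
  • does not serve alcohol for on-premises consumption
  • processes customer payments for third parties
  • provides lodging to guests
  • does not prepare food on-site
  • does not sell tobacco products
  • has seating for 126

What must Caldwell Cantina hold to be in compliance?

None

§6.1 processes customer payments for third parties; does not sell tobacco products → Money Transmitter Authorization not required.
§6.2 does not sell tobacco products → Commercial Permit not required.
§6.3 does not serve alcohol for on-premises consumption → Annual Certificate not required.
§6.4 provides lodging to guests; seating 126 ≥ 14; does not serve alcohol for on-premises consumption → General Business License not required.
§6.5 does not prepare food on-site → Trade Registration not required.
§6.6 provides lodging to guests; processes customer payments for third parties; does not serve alcohol for on-premises consumption → Lodging Certificate not required.
§6.7 does not sell tobacco products → Municipal License not required.
§6.8 does not serve alcohol for on-premises consumption → On-Premises Alcohol Certificate not required.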